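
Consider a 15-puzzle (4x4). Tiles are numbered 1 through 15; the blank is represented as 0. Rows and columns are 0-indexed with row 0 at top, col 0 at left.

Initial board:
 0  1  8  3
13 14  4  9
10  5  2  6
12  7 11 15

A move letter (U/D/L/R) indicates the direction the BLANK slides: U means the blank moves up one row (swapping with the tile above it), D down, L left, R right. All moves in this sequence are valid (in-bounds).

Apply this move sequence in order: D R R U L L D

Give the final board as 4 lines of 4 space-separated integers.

After move 1 (D):
13  1  8  3
 0 14  4  9
10  5  2  6
12  7 11 15

After move 2 (R):
13  1  8  3
14  0  4  9
10  5  2  6
12  7 11 15

After move 3 (R):
13  1  8  3
14  4  0  9
10  5  2  6
12  7 11 15

After move 4 (U):
13  1  0  3
14  4  8  9
10  5  2  6
12  7 11 15

After move 5 (L):
13  0  1  3
14  4  8  9
10  5  2  6
12  7 11 15

After move 6 (L):
 0 13  1  3
14  4  8  9
10  5  2  6
12  7 11 15

After move 7 (D):
14 13  1  3
 0  4  8  9
10  5  2  6
12  7 11 15

Answer: 14 13  1  3
 0  4  8  9
10  5  2  6
12  7 11 15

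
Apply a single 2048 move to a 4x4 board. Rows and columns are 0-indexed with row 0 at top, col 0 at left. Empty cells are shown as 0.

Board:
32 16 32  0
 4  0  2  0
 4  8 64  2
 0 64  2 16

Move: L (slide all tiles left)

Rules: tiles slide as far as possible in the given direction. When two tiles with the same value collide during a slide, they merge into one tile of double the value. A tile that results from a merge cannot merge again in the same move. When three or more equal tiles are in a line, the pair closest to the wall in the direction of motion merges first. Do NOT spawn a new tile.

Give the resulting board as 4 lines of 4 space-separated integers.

Slide left:
row 0: [32, 16, 32, 0] -> [32, 16, 32, 0]
row 1: [4, 0, 2, 0] -> [4, 2, 0, 0]
row 2: [4, 8, 64, 2] -> [4, 8, 64, 2]
row 3: [0, 64, 2, 16] -> [64, 2, 16, 0]

Answer: 32 16 32  0
 4  2  0  0
 4  8 64  2
64  2 16  0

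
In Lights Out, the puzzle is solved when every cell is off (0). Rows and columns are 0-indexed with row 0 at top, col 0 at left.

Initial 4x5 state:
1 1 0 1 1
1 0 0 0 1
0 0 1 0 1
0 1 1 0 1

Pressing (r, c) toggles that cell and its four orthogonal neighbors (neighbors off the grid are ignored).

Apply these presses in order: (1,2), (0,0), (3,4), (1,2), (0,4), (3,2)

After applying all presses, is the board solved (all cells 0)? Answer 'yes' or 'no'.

Answer: yes

Derivation:
After press 1 at (1,2):
1 1 1 1 1
1 1 1 1 1
0 0 0 0 1
0 1 1 0 1

After press 2 at (0,0):
0 0 1 1 1
0 1 1 1 1
0 0 0 0 1
0 1 1 0 1

After press 3 at (3,4):
0 0 1 1 1
0 1 1 1 1
0 0 0 0 0
0 1 1 1 0

After press 4 at (1,2):
0 0 0 1 1
0 0 0 0 1
0 0 1 0 0
0 1 1 1 0

After press 5 at (0,4):
0 0 0 0 0
0 0 0 0 0
0 0 1 0 0
0 1 1 1 0

After press 6 at (3,2):
0 0 0 0 0
0 0 0 0 0
0 0 0 0 0
0 0 0 0 0

Lights still on: 0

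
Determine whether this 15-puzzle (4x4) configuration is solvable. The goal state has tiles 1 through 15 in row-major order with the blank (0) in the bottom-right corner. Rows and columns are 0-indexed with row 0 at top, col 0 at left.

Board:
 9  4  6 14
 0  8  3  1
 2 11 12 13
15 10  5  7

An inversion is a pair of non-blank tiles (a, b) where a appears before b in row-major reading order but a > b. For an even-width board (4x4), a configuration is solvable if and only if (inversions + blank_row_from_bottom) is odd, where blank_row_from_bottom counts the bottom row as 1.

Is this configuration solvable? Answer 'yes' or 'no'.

Answer: yes

Derivation:
Inversions: 46
Blank is in row 1 (0-indexed from top), which is row 3 counting from the bottom (bottom = 1).
46 + 3 = 49, which is odd, so the puzzle is solvable.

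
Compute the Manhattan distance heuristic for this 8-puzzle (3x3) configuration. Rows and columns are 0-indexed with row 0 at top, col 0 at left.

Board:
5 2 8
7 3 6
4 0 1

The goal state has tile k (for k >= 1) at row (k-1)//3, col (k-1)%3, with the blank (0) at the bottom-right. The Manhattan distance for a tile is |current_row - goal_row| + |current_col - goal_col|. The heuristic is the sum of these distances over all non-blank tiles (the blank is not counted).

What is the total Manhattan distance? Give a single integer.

Tile 5: at (0,0), goal (1,1), distance |0-1|+|0-1| = 2
Tile 2: at (0,1), goal (0,1), distance |0-0|+|1-1| = 0
Tile 8: at (0,2), goal (2,1), distance |0-2|+|2-1| = 3
Tile 7: at (1,0), goal (2,0), distance |1-2|+|0-0| = 1
Tile 3: at (1,1), goal (0,2), distance |1-0|+|1-2| = 2
Tile 6: at (1,2), goal (1,2), distance |1-1|+|2-2| = 0
Tile 4: at (2,0), goal (1,0), distance |2-1|+|0-0| = 1
Tile 1: at (2,2), goal (0,0), distance |2-0|+|2-0| = 4
Sum: 2 + 0 + 3 + 1 + 2 + 0 + 1 + 4 = 13

Answer: 13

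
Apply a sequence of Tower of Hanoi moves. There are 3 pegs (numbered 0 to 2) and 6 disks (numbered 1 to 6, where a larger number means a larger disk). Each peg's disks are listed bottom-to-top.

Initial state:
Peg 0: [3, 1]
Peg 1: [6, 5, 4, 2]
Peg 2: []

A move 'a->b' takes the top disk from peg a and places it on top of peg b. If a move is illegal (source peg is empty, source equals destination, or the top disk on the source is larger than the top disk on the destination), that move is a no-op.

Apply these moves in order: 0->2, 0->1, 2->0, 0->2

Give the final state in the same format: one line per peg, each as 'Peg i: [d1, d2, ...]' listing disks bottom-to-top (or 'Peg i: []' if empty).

After move 1 (0->2):
Peg 0: [3]
Peg 1: [6, 5, 4, 2]
Peg 2: [1]

After move 2 (0->1):
Peg 0: [3]
Peg 1: [6, 5, 4, 2]
Peg 2: [1]

After move 3 (2->0):
Peg 0: [3, 1]
Peg 1: [6, 5, 4, 2]
Peg 2: []

After move 4 (0->2):
Peg 0: [3]
Peg 1: [6, 5, 4, 2]
Peg 2: [1]

Answer: Peg 0: [3]
Peg 1: [6, 5, 4, 2]
Peg 2: [1]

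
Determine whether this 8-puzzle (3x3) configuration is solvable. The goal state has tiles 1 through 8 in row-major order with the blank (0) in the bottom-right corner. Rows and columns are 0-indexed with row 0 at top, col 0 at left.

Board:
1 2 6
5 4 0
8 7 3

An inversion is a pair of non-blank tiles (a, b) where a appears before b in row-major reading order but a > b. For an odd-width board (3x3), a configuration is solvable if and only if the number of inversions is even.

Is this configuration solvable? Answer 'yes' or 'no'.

Inversions (pairs i<j in row-major order where tile[i] > tile[j] > 0): 9
9 is odd, so the puzzle is not solvable.

Answer: no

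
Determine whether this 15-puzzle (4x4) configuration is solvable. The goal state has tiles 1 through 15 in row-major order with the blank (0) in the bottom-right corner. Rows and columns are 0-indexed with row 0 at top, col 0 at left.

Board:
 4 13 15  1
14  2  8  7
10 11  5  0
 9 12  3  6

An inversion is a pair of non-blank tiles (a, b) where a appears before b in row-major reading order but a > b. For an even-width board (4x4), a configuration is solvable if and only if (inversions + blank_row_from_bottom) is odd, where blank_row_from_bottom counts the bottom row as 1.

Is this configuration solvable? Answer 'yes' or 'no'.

Inversions: 56
Blank is in row 2 (0-indexed from top), which is row 2 counting from the bottom (bottom = 1).
56 + 2 = 58, which is even, so the puzzle is not solvable.

Answer: no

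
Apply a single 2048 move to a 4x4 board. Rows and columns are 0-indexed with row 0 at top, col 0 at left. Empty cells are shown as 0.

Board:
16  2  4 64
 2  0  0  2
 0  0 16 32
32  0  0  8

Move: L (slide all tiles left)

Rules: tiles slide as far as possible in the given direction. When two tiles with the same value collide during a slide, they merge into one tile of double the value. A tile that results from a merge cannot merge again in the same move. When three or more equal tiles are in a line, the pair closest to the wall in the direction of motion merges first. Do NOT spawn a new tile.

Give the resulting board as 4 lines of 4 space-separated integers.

Slide left:
row 0: [16, 2, 4, 64] -> [16, 2, 4, 64]
row 1: [2, 0, 0, 2] -> [4, 0, 0, 0]
row 2: [0, 0, 16, 32] -> [16, 32, 0, 0]
row 3: [32, 0, 0, 8] -> [32, 8, 0, 0]

Answer: 16  2  4 64
 4  0  0  0
16 32  0  0
32  8  0  0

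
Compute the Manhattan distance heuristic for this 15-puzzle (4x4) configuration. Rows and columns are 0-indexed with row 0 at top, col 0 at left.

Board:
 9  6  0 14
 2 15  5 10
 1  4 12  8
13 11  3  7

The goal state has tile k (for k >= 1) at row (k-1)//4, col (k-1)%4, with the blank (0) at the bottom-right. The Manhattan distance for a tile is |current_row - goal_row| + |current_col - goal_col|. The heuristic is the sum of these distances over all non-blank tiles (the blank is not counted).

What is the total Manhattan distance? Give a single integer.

Answer: 34

Derivation:
Tile 9: (0,0)->(2,0) = 2
Tile 6: (0,1)->(1,1) = 1
Tile 14: (0,3)->(3,1) = 5
Tile 2: (1,0)->(0,1) = 2
Tile 15: (1,1)->(3,2) = 3
Tile 5: (1,2)->(1,0) = 2
Tile 10: (1,3)->(2,1) = 3
Tile 1: (2,0)->(0,0) = 2
Tile 4: (2,1)->(0,3) = 4
Tile 12: (2,2)->(2,3) = 1
Tile 8: (2,3)->(1,3) = 1
Tile 13: (3,0)->(3,0) = 0
Tile 11: (3,1)->(2,2) = 2
Tile 3: (3,2)->(0,2) = 3
Tile 7: (3,3)->(1,2) = 3
Sum: 2 + 1 + 5 + 2 + 3 + 2 + 3 + 2 + 4 + 1 + 1 + 0 + 2 + 3 + 3 = 34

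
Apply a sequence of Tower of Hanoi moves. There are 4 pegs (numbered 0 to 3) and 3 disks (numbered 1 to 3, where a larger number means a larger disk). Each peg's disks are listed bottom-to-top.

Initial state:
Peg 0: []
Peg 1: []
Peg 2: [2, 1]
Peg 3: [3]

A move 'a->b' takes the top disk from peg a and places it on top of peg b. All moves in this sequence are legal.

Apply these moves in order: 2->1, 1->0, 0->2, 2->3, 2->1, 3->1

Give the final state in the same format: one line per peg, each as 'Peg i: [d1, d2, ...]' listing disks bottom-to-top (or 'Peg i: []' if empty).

After move 1 (2->1):
Peg 0: []
Peg 1: [1]
Peg 2: [2]
Peg 3: [3]

After move 2 (1->0):
Peg 0: [1]
Peg 1: []
Peg 2: [2]
Peg 3: [3]

After move 3 (0->2):
Peg 0: []
Peg 1: []
Peg 2: [2, 1]
Peg 3: [3]

After move 4 (2->3):
Peg 0: []
Peg 1: []
Peg 2: [2]
Peg 3: [3, 1]

After move 5 (2->1):
Peg 0: []
Peg 1: [2]
Peg 2: []
Peg 3: [3, 1]

After move 6 (3->1):
Peg 0: []
Peg 1: [2, 1]
Peg 2: []
Peg 3: [3]

Answer: Peg 0: []
Peg 1: [2, 1]
Peg 2: []
Peg 3: [3]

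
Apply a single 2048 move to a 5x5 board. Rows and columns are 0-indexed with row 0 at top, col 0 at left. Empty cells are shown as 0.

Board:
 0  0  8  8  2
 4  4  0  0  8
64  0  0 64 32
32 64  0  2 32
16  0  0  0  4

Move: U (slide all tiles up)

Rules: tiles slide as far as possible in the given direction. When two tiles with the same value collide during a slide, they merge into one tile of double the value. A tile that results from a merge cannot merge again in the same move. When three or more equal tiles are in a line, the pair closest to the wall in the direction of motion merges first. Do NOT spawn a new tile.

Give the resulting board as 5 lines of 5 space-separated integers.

Answer:  4  4  8  8  2
64 64  0 64  8
32  0  0  2 64
16  0  0  0  4
 0  0  0  0  0

Derivation:
Slide up:
col 0: [0, 4, 64, 32, 16] -> [4, 64, 32, 16, 0]
col 1: [0, 4, 0, 64, 0] -> [4, 64, 0, 0, 0]
col 2: [8, 0, 0, 0, 0] -> [8, 0, 0, 0, 0]
col 3: [8, 0, 64, 2, 0] -> [8, 64, 2, 0, 0]
col 4: [2, 8, 32, 32, 4] -> [2, 8, 64, 4, 0]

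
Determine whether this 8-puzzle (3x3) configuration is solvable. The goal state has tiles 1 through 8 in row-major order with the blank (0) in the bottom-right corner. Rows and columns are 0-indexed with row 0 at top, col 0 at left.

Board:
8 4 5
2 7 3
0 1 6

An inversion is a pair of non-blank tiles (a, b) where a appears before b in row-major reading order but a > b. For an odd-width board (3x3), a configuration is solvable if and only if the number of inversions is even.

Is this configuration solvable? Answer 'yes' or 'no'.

Answer: yes

Derivation:
Inversions (pairs i<j in row-major order where tile[i] > tile[j] > 0): 18
18 is even, so the puzzle is solvable.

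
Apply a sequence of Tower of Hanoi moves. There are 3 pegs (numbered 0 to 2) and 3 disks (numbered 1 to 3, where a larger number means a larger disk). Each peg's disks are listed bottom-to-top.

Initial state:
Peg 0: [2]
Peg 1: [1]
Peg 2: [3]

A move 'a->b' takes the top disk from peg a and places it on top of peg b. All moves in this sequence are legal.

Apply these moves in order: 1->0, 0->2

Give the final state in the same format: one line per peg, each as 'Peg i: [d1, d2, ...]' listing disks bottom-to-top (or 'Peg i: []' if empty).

Answer: Peg 0: [2]
Peg 1: []
Peg 2: [3, 1]

Derivation:
After move 1 (1->0):
Peg 0: [2, 1]
Peg 1: []
Peg 2: [3]

After move 2 (0->2):
Peg 0: [2]
Peg 1: []
Peg 2: [3, 1]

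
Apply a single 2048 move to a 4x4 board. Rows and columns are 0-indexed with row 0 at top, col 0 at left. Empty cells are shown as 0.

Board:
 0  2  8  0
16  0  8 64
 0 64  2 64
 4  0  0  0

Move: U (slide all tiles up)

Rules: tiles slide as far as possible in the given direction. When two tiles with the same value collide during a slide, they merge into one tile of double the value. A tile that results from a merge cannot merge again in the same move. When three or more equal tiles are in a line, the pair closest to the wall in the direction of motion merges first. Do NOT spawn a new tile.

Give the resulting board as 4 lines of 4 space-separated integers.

Slide up:
col 0: [0, 16, 0, 4] -> [16, 4, 0, 0]
col 1: [2, 0, 64, 0] -> [2, 64, 0, 0]
col 2: [8, 8, 2, 0] -> [16, 2, 0, 0]
col 3: [0, 64, 64, 0] -> [128, 0, 0, 0]

Answer:  16   2  16 128
  4  64   2   0
  0   0   0   0
  0   0   0   0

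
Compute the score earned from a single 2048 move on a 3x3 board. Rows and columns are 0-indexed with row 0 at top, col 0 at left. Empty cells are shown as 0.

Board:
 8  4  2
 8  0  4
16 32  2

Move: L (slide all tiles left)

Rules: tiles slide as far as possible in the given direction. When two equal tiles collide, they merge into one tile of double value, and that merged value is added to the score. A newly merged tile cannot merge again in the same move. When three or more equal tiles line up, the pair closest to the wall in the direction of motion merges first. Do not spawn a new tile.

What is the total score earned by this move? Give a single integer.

Answer: 0

Derivation:
Slide left:
row 0: [8, 4, 2] -> [8, 4, 2]  score +0 (running 0)
row 1: [8, 0, 4] -> [8, 4, 0]  score +0 (running 0)
row 2: [16, 32, 2] -> [16, 32, 2]  score +0 (running 0)
Board after move:
 8  4  2
 8  4  0
16 32  2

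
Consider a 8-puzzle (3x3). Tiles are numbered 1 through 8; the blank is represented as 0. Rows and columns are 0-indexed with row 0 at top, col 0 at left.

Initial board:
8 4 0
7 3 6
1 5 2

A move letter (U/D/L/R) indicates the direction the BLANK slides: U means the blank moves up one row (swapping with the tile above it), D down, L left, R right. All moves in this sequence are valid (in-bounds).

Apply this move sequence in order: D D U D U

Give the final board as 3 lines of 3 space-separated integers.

Answer: 8 4 6
7 3 0
1 5 2

Derivation:
After move 1 (D):
8 4 6
7 3 0
1 5 2

After move 2 (D):
8 4 6
7 3 2
1 5 0

After move 3 (U):
8 4 6
7 3 0
1 5 2

After move 4 (D):
8 4 6
7 3 2
1 5 0

After move 5 (U):
8 4 6
7 3 0
1 5 2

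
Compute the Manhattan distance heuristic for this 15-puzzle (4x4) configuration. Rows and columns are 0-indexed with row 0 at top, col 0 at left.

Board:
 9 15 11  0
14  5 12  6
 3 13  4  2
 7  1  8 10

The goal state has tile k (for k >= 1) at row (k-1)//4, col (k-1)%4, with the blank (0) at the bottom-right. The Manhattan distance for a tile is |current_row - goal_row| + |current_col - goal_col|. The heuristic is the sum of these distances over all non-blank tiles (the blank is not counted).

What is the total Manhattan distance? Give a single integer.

Answer: 43

Derivation:
Tile 9: at (0,0), goal (2,0), distance |0-2|+|0-0| = 2
Tile 15: at (0,1), goal (3,2), distance |0-3|+|1-2| = 4
Tile 11: at (0,2), goal (2,2), distance |0-2|+|2-2| = 2
Tile 14: at (1,0), goal (3,1), distance |1-3|+|0-1| = 3
Tile 5: at (1,1), goal (1,0), distance |1-1|+|1-0| = 1
Tile 12: at (1,2), goal (2,3), distance |1-2|+|2-3| = 2
Tile 6: at (1,3), goal (1,1), distance |1-1|+|3-1| = 2
Tile 3: at (2,0), goal (0,2), distance |2-0|+|0-2| = 4
Tile 13: at (2,1), goal (3,0), distance |2-3|+|1-0| = 2
Tile 4: at (2,2), goal (0,3), distance |2-0|+|2-3| = 3
Tile 2: at (2,3), goal (0,1), distance |2-0|+|3-1| = 4
Tile 7: at (3,0), goal (1,2), distance |3-1|+|0-2| = 4
Tile 1: at (3,1), goal (0,0), distance |3-0|+|1-0| = 4
Tile 8: at (3,2), goal (1,3), distance |3-1|+|2-3| = 3
Tile 10: at (3,3), goal (2,1), distance |3-2|+|3-1| = 3
Sum: 2 + 4 + 2 + 3 + 1 + 2 + 2 + 4 + 2 + 3 + 4 + 4 + 4 + 3 + 3 = 43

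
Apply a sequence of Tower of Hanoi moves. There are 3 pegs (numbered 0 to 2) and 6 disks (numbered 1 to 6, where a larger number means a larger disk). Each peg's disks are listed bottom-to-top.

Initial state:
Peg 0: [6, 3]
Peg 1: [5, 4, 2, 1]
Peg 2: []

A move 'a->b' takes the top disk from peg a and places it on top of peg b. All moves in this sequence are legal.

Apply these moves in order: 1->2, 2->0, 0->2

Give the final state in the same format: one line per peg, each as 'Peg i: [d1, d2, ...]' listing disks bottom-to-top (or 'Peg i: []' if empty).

After move 1 (1->2):
Peg 0: [6, 3]
Peg 1: [5, 4, 2]
Peg 2: [1]

After move 2 (2->0):
Peg 0: [6, 3, 1]
Peg 1: [5, 4, 2]
Peg 2: []

After move 3 (0->2):
Peg 0: [6, 3]
Peg 1: [5, 4, 2]
Peg 2: [1]

Answer: Peg 0: [6, 3]
Peg 1: [5, 4, 2]
Peg 2: [1]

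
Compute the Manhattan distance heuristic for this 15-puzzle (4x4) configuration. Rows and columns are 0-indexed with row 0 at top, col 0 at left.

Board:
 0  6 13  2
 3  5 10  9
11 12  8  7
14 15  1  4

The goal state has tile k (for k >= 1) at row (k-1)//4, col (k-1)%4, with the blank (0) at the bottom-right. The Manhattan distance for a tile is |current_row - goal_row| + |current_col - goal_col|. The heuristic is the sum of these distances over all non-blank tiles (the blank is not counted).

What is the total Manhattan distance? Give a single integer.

Tile 6: (0,1)->(1,1) = 1
Tile 13: (0,2)->(3,0) = 5
Tile 2: (0,3)->(0,1) = 2
Tile 3: (1,0)->(0,2) = 3
Tile 5: (1,1)->(1,0) = 1
Tile 10: (1,2)->(2,1) = 2
Tile 9: (1,3)->(2,0) = 4
Tile 11: (2,0)->(2,2) = 2
Tile 12: (2,1)->(2,3) = 2
Tile 8: (2,2)->(1,3) = 2
Tile 7: (2,3)->(1,2) = 2
Tile 14: (3,0)->(3,1) = 1
Tile 15: (3,1)->(3,2) = 1
Tile 1: (3,2)->(0,0) = 5
Tile 4: (3,3)->(0,3) = 3
Sum: 1 + 5 + 2 + 3 + 1 + 2 + 4 + 2 + 2 + 2 + 2 + 1 + 1 + 5 + 3 = 36

Answer: 36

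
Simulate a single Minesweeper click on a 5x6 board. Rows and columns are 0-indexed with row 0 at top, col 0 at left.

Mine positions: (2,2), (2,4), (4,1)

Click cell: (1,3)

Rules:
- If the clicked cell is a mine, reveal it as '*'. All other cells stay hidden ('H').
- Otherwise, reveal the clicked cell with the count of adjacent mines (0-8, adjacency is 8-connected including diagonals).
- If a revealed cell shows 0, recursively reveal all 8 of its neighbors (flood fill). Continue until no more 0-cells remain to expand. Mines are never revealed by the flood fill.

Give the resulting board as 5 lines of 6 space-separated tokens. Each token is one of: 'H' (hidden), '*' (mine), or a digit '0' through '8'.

H H H H H H
H H H 2 H H
H H H H H H
H H H H H H
H H H H H H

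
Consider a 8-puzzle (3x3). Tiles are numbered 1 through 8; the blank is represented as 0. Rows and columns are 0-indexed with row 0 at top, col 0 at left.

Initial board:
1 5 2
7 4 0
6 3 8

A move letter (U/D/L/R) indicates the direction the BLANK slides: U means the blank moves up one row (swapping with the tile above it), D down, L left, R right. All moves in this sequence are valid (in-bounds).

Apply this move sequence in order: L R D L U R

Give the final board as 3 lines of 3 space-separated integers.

After move 1 (L):
1 5 2
7 0 4
6 3 8

After move 2 (R):
1 5 2
7 4 0
6 3 8

After move 3 (D):
1 5 2
7 4 8
6 3 0

After move 4 (L):
1 5 2
7 4 8
6 0 3

After move 5 (U):
1 5 2
7 0 8
6 4 3

After move 6 (R):
1 5 2
7 8 0
6 4 3

Answer: 1 5 2
7 8 0
6 4 3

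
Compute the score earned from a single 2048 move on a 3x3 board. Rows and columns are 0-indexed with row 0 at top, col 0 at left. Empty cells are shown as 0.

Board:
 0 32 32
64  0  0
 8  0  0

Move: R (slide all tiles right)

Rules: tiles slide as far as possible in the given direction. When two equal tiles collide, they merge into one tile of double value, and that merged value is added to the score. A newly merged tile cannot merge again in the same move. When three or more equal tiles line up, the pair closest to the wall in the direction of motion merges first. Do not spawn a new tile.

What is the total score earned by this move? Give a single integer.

Slide right:
row 0: [0, 32, 32] -> [0, 0, 64]  score +64 (running 64)
row 1: [64, 0, 0] -> [0, 0, 64]  score +0 (running 64)
row 2: [8, 0, 0] -> [0, 0, 8]  score +0 (running 64)
Board after move:
 0  0 64
 0  0 64
 0  0  8

Answer: 64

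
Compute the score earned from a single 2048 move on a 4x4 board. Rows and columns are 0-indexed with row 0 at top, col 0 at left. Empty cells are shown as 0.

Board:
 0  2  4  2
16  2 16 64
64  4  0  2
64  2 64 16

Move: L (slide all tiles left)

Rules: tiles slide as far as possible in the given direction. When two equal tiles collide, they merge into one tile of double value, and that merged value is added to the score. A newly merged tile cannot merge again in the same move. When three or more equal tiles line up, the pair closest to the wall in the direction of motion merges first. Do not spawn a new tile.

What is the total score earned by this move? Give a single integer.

Slide left:
row 0: [0, 2, 4, 2] -> [2, 4, 2, 0]  score +0 (running 0)
row 1: [16, 2, 16, 64] -> [16, 2, 16, 64]  score +0 (running 0)
row 2: [64, 4, 0, 2] -> [64, 4, 2, 0]  score +0 (running 0)
row 3: [64, 2, 64, 16] -> [64, 2, 64, 16]  score +0 (running 0)
Board after move:
 2  4  2  0
16  2 16 64
64  4  2  0
64  2 64 16

Answer: 0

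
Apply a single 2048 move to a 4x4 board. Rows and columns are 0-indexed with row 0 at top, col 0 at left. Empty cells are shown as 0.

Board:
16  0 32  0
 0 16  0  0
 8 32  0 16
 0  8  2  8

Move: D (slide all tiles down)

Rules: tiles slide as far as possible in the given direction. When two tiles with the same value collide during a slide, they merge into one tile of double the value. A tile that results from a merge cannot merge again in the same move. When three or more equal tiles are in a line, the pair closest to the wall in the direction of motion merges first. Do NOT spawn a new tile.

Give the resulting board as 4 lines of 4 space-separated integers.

Slide down:
col 0: [16, 0, 8, 0] -> [0, 0, 16, 8]
col 1: [0, 16, 32, 8] -> [0, 16, 32, 8]
col 2: [32, 0, 0, 2] -> [0, 0, 32, 2]
col 3: [0, 0, 16, 8] -> [0, 0, 16, 8]

Answer:  0  0  0  0
 0 16  0  0
16 32 32 16
 8  8  2  8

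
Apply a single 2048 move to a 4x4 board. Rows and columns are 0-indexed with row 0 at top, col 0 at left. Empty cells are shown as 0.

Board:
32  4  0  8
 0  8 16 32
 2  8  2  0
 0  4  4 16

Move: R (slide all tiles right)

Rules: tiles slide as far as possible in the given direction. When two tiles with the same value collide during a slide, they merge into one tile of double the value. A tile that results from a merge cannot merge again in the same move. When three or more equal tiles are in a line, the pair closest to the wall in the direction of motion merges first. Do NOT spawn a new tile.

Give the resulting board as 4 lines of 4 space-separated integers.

Answer:  0 32  4  8
 0  8 16 32
 0  2  8  2
 0  0  8 16

Derivation:
Slide right:
row 0: [32, 4, 0, 8] -> [0, 32, 4, 8]
row 1: [0, 8, 16, 32] -> [0, 8, 16, 32]
row 2: [2, 8, 2, 0] -> [0, 2, 8, 2]
row 3: [0, 4, 4, 16] -> [0, 0, 8, 16]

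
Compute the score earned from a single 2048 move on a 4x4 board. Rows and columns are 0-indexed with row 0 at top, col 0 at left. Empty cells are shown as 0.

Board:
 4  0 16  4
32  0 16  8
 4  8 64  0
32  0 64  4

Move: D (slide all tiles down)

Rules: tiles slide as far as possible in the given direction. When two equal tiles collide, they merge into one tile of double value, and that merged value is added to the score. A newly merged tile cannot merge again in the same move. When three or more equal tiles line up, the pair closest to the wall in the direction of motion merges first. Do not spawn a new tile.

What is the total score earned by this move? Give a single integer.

Answer: 160

Derivation:
Slide down:
col 0: [4, 32, 4, 32] -> [4, 32, 4, 32]  score +0 (running 0)
col 1: [0, 0, 8, 0] -> [0, 0, 0, 8]  score +0 (running 0)
col 2: [16, 16, 64, 64] -> [0, 0, 32, 128]  score +160 (running 160)
col 3: [4, 8, 0, 4] -> [0, 4, 8, 4]  score +0 (running 160)
Board after move:
  4   0   0   0
 32   0   0   4
  4   0  32   8
 32   8 128   4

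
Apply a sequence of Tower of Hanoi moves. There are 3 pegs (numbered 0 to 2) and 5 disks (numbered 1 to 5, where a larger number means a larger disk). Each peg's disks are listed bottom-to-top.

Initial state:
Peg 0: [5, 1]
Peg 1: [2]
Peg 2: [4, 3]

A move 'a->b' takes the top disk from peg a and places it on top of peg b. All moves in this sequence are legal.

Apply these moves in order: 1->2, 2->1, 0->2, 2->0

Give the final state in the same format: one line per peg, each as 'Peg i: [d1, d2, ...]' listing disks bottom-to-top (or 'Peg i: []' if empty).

After move 1 (1->2):
Peg 0: [5, 1]
Peg 1: []
Peg 2: [4, 3, 2]

After move 2 (2->1):
Peg 0: [5, 1]
Peg 1: [2]
Peg 2: [4, 3]

After move 3 (0->2):
Peg 0: [5]
Peg 1: [2]
Peg 2: [4, 3, 1]

After move 4 (2->0):
Peg 0: [5, 1]
Peg 1: [2]
Peg 2: [4, 3]

Answer: Peg 0: [5, 1]
Peg 1: [2]
Peg 2: [4, 3]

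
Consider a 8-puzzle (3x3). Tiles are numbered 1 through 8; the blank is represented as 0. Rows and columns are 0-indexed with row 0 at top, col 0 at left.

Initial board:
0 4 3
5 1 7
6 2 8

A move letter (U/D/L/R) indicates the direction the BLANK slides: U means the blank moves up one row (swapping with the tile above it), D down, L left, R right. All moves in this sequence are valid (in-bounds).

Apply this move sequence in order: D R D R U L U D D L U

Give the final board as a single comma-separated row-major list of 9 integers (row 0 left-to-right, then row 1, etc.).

Answer: 5, 4, 3, 0, 8, 2, 1, 6, 7

Derivation:
After move 1 (D):
5 4 3
0 1 7
6 2 8

After move 2 (R):
5 4 3
1 0 7
6 2 8

After move 3 (D):
5 4 3
1 2 7
6 0 8

After move 4 (R):
5 4 3
1 2 7
6 8 0

After move 5 (U):
5 4 3
1 2 0
6 8 7

After move 6 (L):
5 4 3
1 0 2
6 8 7

After move 7 (U):
5 0 3
1 4 2
6 8 7

After move 8 (D):
5 4 3
1 0 2
6 8 7

After move 9 (D):
5 4 3
1 8 2
6 0 7

After move 10 (L):
5 4 3
1 8 2
0 6 7

After move 11 (U):
5 4 3
0 8 2
1 6 7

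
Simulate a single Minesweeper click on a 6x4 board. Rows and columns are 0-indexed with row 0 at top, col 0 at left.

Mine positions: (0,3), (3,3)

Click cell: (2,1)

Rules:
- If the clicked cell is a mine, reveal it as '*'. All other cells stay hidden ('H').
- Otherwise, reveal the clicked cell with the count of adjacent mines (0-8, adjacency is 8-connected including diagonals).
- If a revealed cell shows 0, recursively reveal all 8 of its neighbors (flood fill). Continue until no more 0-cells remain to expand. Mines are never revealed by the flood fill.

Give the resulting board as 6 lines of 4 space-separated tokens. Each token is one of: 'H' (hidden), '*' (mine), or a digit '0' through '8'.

0 0 1 H
0 0 1 H
0 0 1 H
0 0 1 H
0 0 1 1
0 0 0 0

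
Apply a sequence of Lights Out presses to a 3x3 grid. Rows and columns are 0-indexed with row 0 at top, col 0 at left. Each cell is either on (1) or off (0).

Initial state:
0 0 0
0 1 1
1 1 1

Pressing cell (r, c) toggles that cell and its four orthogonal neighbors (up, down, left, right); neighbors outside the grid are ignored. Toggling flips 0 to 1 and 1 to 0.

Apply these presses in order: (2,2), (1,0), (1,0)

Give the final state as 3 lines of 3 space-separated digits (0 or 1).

After press 1 at (2,2):
0 0 0
0 1 0
1 0 0

After press 2 at (1,0):
1 0 0
1 0 0
0 0 0

After press 3 at (1,0):
0 0 0
0 1 0
1 0 0

Answer: 0 0 0
0 1 0
1 0 0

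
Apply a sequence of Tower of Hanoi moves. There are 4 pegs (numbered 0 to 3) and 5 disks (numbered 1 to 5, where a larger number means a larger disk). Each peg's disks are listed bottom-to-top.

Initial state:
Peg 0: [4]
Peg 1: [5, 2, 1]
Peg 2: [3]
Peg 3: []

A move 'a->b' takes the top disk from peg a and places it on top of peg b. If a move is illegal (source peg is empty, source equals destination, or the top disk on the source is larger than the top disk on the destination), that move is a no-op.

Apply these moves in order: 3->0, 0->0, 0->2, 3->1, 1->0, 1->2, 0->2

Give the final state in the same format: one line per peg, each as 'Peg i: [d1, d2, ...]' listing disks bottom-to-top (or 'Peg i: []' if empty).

After move 1 (3->0):
Peg 0: [4]
Peg 1: [5, 2, 1]
Peg 2: [3]
Peg 3: []

After move 2 (0->0):
Peg 0: [4]
Peg 1: [5, 2, 1]
Peg 2: [3]
Peg 3: []

After move 3 (0->2):
Peg 0: [4]
Peg 1: [5, 2, 1]
Peg 2: [3]
Peg 3: []

After move 4 (3->1):
Peg 0: [4]
Peg 1: [5, 2, 1]
Peg 2: [3]
Peg 3: []

After move 5 (1->0):
Peg 0: [4, 1]
Peg 1: [5, 2]
Peg 2: [3]
Peg 3: []

After move 6 (1->2):
Peg 0: [4, 1]
Peg 1: [5]
Peg 2: [3, 2]
Peg 3: []

After move 7 (0->2):
Peg 0: [4]
Peg 1: [5]
Peg 2: [3, 2, 1]
Peg 3: []

Answer: Peg 0: [4]
Peg 1: [5]
Peg 2: [3, 2, 1]
Peg 3: []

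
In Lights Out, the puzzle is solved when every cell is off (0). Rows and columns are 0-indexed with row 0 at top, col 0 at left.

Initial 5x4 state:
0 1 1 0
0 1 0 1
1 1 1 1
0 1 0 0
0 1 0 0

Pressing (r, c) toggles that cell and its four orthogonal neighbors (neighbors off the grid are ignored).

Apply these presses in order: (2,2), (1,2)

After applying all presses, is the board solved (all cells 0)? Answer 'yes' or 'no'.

After press 1 at (2,2):
0 1 1 0
0 1 1 1
1 0 0 0
0 1 1 0
0 1 0 0

After press 2 at (1,2):
0 1 0 0
0 0 0 0
1 0 1 0
0 1 1 0
0 1 0 0

Lights still on: 6

Answer: no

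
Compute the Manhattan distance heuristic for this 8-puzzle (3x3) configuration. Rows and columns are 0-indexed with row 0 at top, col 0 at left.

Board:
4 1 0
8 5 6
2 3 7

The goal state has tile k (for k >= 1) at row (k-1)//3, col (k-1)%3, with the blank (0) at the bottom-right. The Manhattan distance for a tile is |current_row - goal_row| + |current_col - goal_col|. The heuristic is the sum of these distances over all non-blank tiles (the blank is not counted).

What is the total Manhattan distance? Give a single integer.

Tile 4: (0,0)->(1,0) = 1
Tile 1: (0,1)->(0,0) = 1
Tile 8: (1,0)->(2,1) = 2
Tile 5: (1,1)->(1,1) = 0
Tile 6: (1,2)->(1,2) = 0
Tile 2: (2,0)->(0,1) = 3
Tile 3: (2,1)->(0,2) = 3
Tile 7: (2,2)->(2,0) = 2
Sum: 1 + 1 + 2 + 0 + 0 + 3 + 3 + 2 = 12

Answer: 12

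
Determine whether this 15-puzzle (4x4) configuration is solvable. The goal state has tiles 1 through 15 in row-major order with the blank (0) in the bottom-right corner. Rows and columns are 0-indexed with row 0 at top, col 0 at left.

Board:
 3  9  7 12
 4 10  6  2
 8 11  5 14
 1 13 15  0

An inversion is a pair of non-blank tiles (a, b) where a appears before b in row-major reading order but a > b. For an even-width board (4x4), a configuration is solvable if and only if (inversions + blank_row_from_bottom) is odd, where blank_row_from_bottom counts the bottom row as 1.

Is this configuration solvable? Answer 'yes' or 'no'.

Inversions: 40
Blank is in row 3 (0-indexed from top), which is row 1 counting from the bottom (bottom = 1).
40 + 1 = 41, which is odd, so the puzzle is solvable.

Answer: yes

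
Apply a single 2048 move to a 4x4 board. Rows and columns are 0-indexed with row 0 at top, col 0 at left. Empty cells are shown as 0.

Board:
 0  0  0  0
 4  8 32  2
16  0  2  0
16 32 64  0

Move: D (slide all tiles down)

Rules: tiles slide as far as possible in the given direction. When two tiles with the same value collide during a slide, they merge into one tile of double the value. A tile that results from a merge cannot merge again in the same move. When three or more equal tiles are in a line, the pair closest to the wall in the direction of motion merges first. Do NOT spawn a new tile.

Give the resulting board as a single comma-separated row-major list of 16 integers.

Answer: 0, 0, 0, 0, 0, 0, 32, 0, 4, 8, 2, 0, 32, 32, 64, 2

Derivation:
Slide down:
col 0: [0, 4, 16, 16] -> [0, 0, 4, 32]
col 1: [0, 8, 0, 32] -> [0, 0, 8, 32]
col 2: [0, 32, 2, 64] -> [0, 32, 2, 64]
col 3: [0, 2, 0, 0] -> [0, 0, 0, 2]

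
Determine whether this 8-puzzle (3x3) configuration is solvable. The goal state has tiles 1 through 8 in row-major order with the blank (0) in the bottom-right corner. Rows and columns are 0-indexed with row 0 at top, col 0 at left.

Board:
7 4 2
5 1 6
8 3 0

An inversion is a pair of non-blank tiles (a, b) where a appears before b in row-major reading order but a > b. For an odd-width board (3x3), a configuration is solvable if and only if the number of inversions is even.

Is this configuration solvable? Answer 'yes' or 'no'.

Inversions (pairs i<j in row-major order where tile[i] > tile[j] > 0): 14
14 is even, so the puzzle is solvable.

Answer: yes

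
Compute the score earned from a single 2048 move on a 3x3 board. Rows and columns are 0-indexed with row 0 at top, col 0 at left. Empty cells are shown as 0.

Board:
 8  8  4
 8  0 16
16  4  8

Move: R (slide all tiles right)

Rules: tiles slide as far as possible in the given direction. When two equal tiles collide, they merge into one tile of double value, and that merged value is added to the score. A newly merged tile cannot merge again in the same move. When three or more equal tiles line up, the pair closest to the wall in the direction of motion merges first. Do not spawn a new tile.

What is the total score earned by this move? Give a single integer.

Answer: 16

Derivation:
Slide right:
row 0: [8, 8, 4] -> [0, 16, 4]  score +16 (running 16)
row 1: [8, 0, 16] -> [0, 8, 16]  score +0 (running 16)
row 2: [16, 4, 8] -> [16, 4, 8]  score +0 (running 16)
Board after move:
 0 16  4
 0  8 16
16  4  8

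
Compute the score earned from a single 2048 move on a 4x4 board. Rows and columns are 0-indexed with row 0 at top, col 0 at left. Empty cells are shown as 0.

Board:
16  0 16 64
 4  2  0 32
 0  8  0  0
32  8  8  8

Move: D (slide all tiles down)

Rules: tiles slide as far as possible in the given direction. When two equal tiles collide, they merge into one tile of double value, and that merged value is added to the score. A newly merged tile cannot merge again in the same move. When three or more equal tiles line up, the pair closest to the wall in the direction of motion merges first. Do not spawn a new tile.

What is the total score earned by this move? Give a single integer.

Slide down:
col 0: [16, 4, 0, 32] -> [0, 16, 4, 32]  score +0 (running 0)
col 1: [0, 2, 8, 8] -> [0, 0, 2, 16]  score +16 (running 16)
col 2: [16, 0, 0, 8] -> [0, 0, 16, 8]  score +0 (running 16)
col 3: [64, 32, 0, 8] -> [0, 64, 32, 8]  score +0 (running 16)
Board after move:
 0  0  0  0
16  0  0 64
 4  2 16 32
32 16  8  8

Answer: 16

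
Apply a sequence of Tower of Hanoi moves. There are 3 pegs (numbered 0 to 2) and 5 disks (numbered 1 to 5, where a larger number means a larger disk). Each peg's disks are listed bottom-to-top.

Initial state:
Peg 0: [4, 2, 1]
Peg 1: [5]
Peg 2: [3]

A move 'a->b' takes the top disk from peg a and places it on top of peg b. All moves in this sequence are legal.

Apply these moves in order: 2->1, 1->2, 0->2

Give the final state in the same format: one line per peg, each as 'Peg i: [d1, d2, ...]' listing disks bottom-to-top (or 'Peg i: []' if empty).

Answer: Peg 0: [4, 2]
Peg 1: [5]
Peg 2: [3, 1]

Derivation:
After move 1 (2->1):
Peg 0: [4, 2, 1]
Peg 1: [5, 3]
Peg 2: []

After move 2 (1->2):
Peg 0: [4, 2, 1]
Peg 1: [5]
Peg 2: [3]

After move 3 (0->2):
Peg 0: [4, 2]
Peg 1: [5]
Peg 2: [3, 1]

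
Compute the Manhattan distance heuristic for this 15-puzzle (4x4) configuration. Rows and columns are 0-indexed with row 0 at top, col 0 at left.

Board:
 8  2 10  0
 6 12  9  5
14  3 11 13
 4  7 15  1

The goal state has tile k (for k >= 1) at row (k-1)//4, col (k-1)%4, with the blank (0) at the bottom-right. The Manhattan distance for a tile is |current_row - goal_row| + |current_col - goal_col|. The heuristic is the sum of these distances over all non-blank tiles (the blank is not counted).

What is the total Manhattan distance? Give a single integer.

Tile 8: (0,0)->(1,3) = 4
Tile 2: (0,1)->(0,1) = 0
Tile 10: (0,2)->(2,1) = 3
Tile 6: (1,0)->(1,1) = 1
Tile 12: (1,1)->(2,3) = 3
Tile 9: (1,2)->(2,0) = 3
Tile 5: (1,3)->(1,0) = 3
Tile 14: (2,0)->(3,1) = 2
Tile 3: (2,1)->(0,2) = 3
Tile 11: (2,2)->(2,2) = 0
Tile 13: (2,3)->(3,0) = 4
Tile 4: (3,0)->(0,3) = 6
Tile 7: (3,1)->(1,2) = 3
Tile 15: (3,2)->(3,2) = 0
Tile 1: (3,3)->(0,0) = 6
Sum: 4 + 0 + 3 + 1 + 3 + 3 + 3 + 2 + 3 + 0 + 4 + 6 + 3 + 0 + 6 = 41

Answer: 41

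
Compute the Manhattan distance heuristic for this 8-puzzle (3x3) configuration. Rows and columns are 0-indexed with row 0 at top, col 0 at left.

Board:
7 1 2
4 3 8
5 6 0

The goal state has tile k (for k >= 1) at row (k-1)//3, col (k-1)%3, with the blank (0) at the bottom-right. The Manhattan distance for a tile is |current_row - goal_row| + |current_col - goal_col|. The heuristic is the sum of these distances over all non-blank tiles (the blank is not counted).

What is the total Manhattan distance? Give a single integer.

Tile 7: at (0,0), goal (2,0), distance |0-2|+|0-0| = 2
Tile 1: at (0,1), goal (0,0), distance |0-0|+|1-0| = 1
Tile 2: at (0,2), goal (0,1), distance |0-0|+|2-1| = 1
Tile 4: at (1,0), goal (1,0), distance |1-1|+|0-0| = 0
Tile 3: at (1,1), goal (0,2), distance |1-0|+|1-2| = 2
Tile 8: at (1,2), goal (2,1), distance |1-2|+|2-1| = 2
Tile 5: at (2,0), goal (1,1), distance |2-1|+|0-1| = 2
Tile 6: at (2,1), goal (1,2), distance |2-1|+|1-2| = 2
Sum: 2 + 1 + 1 + 0 + 2 + 2 + 2 + 2 = 12

Answer: 12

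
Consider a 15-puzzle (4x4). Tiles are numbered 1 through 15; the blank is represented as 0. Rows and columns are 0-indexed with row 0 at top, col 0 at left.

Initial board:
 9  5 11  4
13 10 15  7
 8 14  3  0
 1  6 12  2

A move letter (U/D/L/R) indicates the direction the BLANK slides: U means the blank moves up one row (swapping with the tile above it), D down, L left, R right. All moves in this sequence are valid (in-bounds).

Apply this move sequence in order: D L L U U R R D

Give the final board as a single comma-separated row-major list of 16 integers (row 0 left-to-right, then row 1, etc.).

Answer: 9, 5, 11, 4, 13, 15, 7, 2, 8, 10, 3, 0, 1, 14, 6, 12

Derivation:
After move 1 (D):
 9  5 11  4
13 10 15  7
 8 14  3  2
 1  6 12  0

After move 2 (L):
 9  5 11  4
13 10 15  7
 8 14  3  2
 1  6  0 12

After move 3 (L):
 9  5 11  4
13 10 15  7
 8 14  3  2
 1  0  6 12

After move 4 (U):
 9  5 11  4
13 10 15  7
 8  0  3  2
 1 14  6 12

After move 5 (U):
 9  5 11  4
13  0 15  7
 8 10  3  2
 1 14  6 12

After move 6 (R):
 9  5 11  4
13 15  0  7
 8 10  3  2
 1 14  6 12

After move 7 (R):
 9  5 11  4
13 15  7  0
 8 10  3  2
 1 14  6 12

After move 8 (D):
 9  5 11  4
13 15  7  2
 8 10  3  0
 1 14  6 12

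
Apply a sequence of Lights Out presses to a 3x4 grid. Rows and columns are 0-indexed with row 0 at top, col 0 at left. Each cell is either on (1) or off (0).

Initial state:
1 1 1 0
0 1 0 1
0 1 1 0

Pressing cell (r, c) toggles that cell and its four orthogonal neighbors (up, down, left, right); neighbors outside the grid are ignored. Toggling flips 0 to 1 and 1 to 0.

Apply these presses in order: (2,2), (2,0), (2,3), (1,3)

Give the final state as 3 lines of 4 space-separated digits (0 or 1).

After press 1 at (2,2):
1 1 1 0
0 1 1 1
0 0 0 1

After press 2 at (2,0):
1 1 1 0
1 1 1 1
1 1 0 1

After press 3 at (2,3):
1 1 1 0
1 1 1 0
1 1 1 0

After press 4 at (1,3):
1 1 1 1
1 1 0 1
1 1 1 1

Answer: 1 1 1 1
1 1 0 1
1 1 1 1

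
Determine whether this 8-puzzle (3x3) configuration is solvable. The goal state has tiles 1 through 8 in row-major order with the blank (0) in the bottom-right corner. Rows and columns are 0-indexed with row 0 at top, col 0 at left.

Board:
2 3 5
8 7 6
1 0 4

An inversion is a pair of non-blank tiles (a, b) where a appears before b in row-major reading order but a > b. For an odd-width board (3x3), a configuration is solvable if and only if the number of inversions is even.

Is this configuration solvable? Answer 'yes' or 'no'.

Inversions (pairs i<j in row-major order where tile[i] > tile[j] > 0): 13
13 is odd, so the puzzle is not solvable.

Answer: no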